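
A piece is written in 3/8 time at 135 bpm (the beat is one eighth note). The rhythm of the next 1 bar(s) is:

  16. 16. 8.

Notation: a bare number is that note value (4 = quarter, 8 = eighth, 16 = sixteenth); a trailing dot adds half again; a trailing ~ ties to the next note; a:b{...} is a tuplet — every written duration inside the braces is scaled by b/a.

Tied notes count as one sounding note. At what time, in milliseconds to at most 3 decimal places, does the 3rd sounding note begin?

1. 0.0ms @ 0 + 333.333ms (3/4)
2. 333.333ms @ 3/4 + 333.333ms (3/4)
3. 666.667ms @ 3/2 + 666.667ms (3/2)

note 3 onset = 3/2b = 666.667ms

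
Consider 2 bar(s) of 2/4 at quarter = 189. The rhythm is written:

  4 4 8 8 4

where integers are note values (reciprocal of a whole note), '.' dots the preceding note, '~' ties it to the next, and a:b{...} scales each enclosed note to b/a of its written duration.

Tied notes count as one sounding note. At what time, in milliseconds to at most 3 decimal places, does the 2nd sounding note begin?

note 2 onset = 1b = 317.46ms

1. 0.0ms @ 0 + 317.46ms (1)
2. 317.46ms @ 1 + 317.46ms (1)
3. 634.921ms @ 2 + 158.73ms (1/2)
4. 793.651ms @ 5/2 + 158.73ms (1/2)
5. 952.381ms @ 3 + 317.46ms (1)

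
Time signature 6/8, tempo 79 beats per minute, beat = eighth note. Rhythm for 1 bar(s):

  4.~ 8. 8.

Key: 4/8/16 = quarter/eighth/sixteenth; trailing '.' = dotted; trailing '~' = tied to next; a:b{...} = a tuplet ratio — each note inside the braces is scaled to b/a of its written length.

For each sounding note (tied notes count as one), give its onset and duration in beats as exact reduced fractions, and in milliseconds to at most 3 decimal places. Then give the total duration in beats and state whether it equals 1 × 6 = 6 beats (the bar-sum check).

1) 0.0ms=0b +3417.722ms=9/2b
2) 3417.722ms=9/2b +1139.241ms=3/2b
Σ=6b of 6 (79bpm 6/8) — PASS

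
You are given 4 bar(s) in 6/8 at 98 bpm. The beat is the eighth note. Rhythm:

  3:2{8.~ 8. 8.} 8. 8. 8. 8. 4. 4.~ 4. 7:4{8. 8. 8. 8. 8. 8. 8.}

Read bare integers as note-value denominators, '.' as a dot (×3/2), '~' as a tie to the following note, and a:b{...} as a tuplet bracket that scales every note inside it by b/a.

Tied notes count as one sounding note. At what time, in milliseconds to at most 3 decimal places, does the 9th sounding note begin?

1. 0.0ms @ 0 + 1224.49ms (2)
2. 1224.49ms @ 2 + 612.245ms (1)
3. 1836.735ms @ 3 + 918.367ms (3/2)
4. 2755.102ms @ 9/2 + 918.367ms (3/2)
5. 3673.469ms @ 6 + 918.367ms (3/2)
6. 4591.837ms @ 15/2 + 918.367ms (3/2)
7. 5510.204ms @ 9 + 1836.735ms (3)
8. 7346.939ms @ 12 + 3673.469ms (6)
9. 11020.408ms @ 18 + 524.781ms (6/7)
10. 11545.19ms @ 132/7 + 524.781ms (6/7)
11. 12069.971ms @ 138/7 + 524.781ms (6/7)
12. 12594.752ms @ 144/7 + 524.781ms (6/7)
13. 13119.534ms @ 150/7 + 524.781ms (6/7)
14. 13644.315ms @ 156/7 + 524.781ms (6/7)
15. 14169.096ms @ 162/7 + 524.781ms (6/7)

note 9 onset = 18b = 11020.408ms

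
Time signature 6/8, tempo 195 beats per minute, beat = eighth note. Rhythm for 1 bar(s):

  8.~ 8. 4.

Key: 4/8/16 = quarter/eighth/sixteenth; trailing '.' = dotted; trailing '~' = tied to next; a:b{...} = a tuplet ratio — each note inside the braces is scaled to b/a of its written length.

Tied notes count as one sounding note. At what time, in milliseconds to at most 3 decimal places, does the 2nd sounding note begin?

1. 0.0ms @ 0 + 923.077ms (3)
2. 923.077ms @ 3 + 923.077ms (3)

note 2 onset = 3b = 923.077ms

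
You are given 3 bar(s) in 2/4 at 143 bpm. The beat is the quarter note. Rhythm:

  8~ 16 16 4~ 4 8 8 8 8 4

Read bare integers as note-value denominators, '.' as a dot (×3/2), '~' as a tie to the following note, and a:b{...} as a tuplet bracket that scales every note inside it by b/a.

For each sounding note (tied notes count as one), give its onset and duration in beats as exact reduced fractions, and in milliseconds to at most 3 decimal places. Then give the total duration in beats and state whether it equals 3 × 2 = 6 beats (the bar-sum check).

1) 0.0ms=0b +314.685ms=3/4b
2) 314.685ms=3/4b +104.895ms=1/4b
3) 419.58ms=1b +839.161ms=2b
4) 1258.741ms=3b +209.79ms=1/2b
5) 1468.531ms=7/2b +209.79ms=1/2b
6) 1678.322ms=4b +209.79ms=1/2b
7) 1888.112ms=9/2b +209.79ms=1/2b
8) 2097.902ms=5b +419.58ms=1b
Σ=6b of 6 (143bpm 2/4) — PASS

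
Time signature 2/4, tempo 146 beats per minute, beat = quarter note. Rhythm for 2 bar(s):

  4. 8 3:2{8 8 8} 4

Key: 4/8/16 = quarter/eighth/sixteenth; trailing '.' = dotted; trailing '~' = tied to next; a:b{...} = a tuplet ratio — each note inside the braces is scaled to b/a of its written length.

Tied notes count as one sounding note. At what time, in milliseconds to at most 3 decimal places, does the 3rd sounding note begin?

1. 0.0ms @ 0 + 616.438ms (3/2)
2. 616.438ms @ 3/2 + 205.479ms (1/2)
3. 821.918ms @ 2 + 136.986ms (1/3)
4. 958.904ms @ 7/3 + 136.986ms (1/3)
5. 1095.89ms @ 8/3 + 136.986ms (1/3)
6. 1232.877ms @ 3 + 410.959ms (1)

note 3 onset = 2b = 821.918ms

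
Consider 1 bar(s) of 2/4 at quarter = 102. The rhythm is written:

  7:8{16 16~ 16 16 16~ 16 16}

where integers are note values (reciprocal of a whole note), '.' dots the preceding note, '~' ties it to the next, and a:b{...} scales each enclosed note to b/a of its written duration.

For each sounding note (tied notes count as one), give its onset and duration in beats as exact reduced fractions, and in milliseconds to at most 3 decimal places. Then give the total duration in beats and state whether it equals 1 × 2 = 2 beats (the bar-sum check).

1) 0.0ms=0b +168.067ms=2/7b
2) 168.067ms=2/7b +336.134ms=4/7b
3) 504.202ms=6/7b +168.067ms=2/7b
4) 672.269ms=8/7b +336.134ms=4/7b
5) 1008.403ms=12/7b +168.067ms=2/7b
Σ=2b of 2 (102bpm 2/4) — PASS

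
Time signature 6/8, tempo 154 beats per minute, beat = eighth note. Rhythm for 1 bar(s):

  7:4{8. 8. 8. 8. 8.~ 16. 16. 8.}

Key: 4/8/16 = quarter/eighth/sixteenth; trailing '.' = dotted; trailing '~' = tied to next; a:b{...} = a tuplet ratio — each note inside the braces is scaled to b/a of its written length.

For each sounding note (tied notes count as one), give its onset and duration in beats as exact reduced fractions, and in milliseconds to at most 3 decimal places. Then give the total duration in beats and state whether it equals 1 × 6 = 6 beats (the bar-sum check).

1) 0.0ms=0b +333.952ms=6/7b
2) 333.952ms=6/7b +333.952ms=6/7b
3) 667.904ms=12/7b +333.952ms=6/7b
4) 1001.855ms=18/7b +333.952ms=6/7b
5) 1335.807ms=24/7b +500.928ms=9/7b
6) 1836.735ms=33/7b +166.976ms=3/7b
7) 2003.711ms=36/7b +333.952ms=6/7b
Σ=6b of 6 (154bpm 6/8) — PASS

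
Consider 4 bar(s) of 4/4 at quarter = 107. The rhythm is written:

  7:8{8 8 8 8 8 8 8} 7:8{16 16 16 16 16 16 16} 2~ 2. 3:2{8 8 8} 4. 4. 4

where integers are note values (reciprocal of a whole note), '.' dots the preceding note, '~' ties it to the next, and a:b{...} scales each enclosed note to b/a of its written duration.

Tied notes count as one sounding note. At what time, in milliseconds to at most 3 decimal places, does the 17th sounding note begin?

note 17 onset = 34/3b = 6355.14ms

1. 0.0ms @ 0 + 320.427ms (4/7)
2. 320.427ms @ 4/7 + 320.427ms (4/7)
3. 640.854ms @ 8/7 + 320.427ms (4/7)
4. 961.282ms @ 12/7 + 320.427ms (4/7)
5. 1281.709ms @ 16/7 + 320.427ms (4/7)
6. 1602.136ms @ 20/7 + 320.427ms (4/7)
7. 1922.563ms @ 24/7 + 320.427ms (4/7)
8. 2242.991ms @ 4 + 160.214ms (2/7)
9. 2403.204ms @ 30/7 + 160.214ms (2/7)
10. 2563.418ms @ 32/7 + 160.214ms (2/7)
11. 2723.632ms @ 34/7 + 160.214ms (2/7)
12. 2883.845ms @ 36/7 + 160.214ms (2/7)
13. 3044.059ms @ 38/7 + 160.214ms (2/7)
14. 3204.272ms @ 40/7 + 160.214ms (2/7)
15. 3364.486ms @ 6 + 2803.738ms (5)
16. 6168.224ms @ 11 + 186.916ms (1/3)
17. 6355.14ms @ 34/3 + 186.916ms (1/3)
18. 6542.056ms @ 35/3 + 186.916ms (1/3)
19. 6728.972ms @ 12 + 841.121ms (3/2)
20. 7570.093ms @ 27/2 + 841.121ms (3/2)
21. 8411.215ms @ 15 + 560.748ms (1)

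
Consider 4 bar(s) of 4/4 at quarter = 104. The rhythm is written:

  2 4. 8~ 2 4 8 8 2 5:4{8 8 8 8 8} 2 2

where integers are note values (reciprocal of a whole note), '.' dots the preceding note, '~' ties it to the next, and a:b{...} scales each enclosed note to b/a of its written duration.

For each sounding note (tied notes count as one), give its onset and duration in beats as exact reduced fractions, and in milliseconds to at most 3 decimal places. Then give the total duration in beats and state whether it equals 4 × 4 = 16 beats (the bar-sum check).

1) 0.0ms=0b +1153.846ms=2b
2) 1153.846ms=2b +865.385ms=3/2b
3) 2019.231ms=7/2b +1442.308ms=5/2b
4) 3461.538ms=6b +576.923ms=1b
5) 4038.462ms=7b +288.462ms=1/2b
6) 4326.923ms=15/2b +288.462ms=1/2b
7) 4615.385ms=8b +1153.846ms=2b
8) 5769.231ms=10b +230.769ms=2/5b
9) 6000.0ms=52/5b +230.769ms=2/5b
10) 6230.769ms=54/5b +230.769ms=2/5b
11) 6461.538ms=56/5b +230.769ms=2/5b
12) 6692.308ms=58/5b +230.769ms=2/5b
13) 6923.077ms=12b +1153.846ms=2b
14) 8076.923ms=14b +1153.846ms=2b
Σ=16b of 16 (104bpm 4/4) — PASS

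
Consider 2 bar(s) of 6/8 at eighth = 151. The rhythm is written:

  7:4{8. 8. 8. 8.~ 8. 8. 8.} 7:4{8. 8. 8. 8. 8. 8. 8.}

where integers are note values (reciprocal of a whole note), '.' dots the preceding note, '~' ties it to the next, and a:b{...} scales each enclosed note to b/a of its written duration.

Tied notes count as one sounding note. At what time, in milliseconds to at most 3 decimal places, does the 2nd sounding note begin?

note 2 onset = 6/7b = 340.587ms

1. 0.0ms @ 0 + 340.587ms (6/7)
2. 340.587ms @ 6/7 + 340.587ms (6/7)
3. 681.173ms @ 12/7 + 340.587ms (6/7)
4. 1021.76ms @ 18/7 + 681.173ms (12/7)
5. 1702.933ms @ 30/7 + 340.587ms (6/7)
6. 2043.519ms @ 36/7 + 340.587ms (6/7)
7. 2384.106ms @ 6 + 340.587ms (6/7)
8. 2724.693ms @ 48/7 + 340.587ms (6/7)
9. 3065.279ms @ 54/7 + 340.587ms (6/7)
10. 3405.866ms @ 60/7 + 340.587ms (6/7)
11. 3746.452ms @ 66/7 + 340.587ms (6/7)
12. 4087.039ms @ 72/7 + 340.587ms (6/7)
13. 4427.625ms @ 78/7 + 340.587ms (6/7)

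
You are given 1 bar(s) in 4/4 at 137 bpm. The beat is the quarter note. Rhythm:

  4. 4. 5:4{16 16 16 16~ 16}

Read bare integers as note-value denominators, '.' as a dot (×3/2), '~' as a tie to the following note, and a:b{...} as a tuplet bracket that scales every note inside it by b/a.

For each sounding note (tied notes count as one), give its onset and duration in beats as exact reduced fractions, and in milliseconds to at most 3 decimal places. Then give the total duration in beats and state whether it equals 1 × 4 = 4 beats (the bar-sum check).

1) 0.0ms=0b +656.934ms=3/2b
2) 656.934ms=3/2b +656.934ms=3/2b
3) 1313.869ms=3b +87.591ms=1/5b
4) 1401.46ms=16/5b +87.591ms=1/5b
5) 1489.051ms=17/5b +87.591ms=1/5b
6) 1576.642ms=18/5b +175.182ms=2/5b
Σ=4b of 4 (137bpm 4/4) — PASS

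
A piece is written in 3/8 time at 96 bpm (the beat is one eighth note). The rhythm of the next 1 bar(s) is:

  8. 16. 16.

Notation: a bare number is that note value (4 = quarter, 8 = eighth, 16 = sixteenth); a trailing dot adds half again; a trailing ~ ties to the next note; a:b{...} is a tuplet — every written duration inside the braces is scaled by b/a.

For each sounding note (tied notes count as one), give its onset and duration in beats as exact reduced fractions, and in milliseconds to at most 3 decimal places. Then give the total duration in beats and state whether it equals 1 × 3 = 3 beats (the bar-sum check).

1) 0.0ms=0b +937.5ms=3/2b
2) 937.5ms=3/2b +468.75ms=3/4b
3) 1406.25ms=9/4b +468.75ms=3/4b
Σ=3b of 3 (96bpm 3/8) — PASS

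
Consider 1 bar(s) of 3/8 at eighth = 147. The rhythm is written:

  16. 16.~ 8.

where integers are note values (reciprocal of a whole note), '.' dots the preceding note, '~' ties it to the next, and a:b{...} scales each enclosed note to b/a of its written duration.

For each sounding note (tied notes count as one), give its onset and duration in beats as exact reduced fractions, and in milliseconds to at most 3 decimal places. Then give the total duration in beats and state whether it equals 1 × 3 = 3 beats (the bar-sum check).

1) 0.0ms=0b +306.122ms=3/4b
2) 306.122ms=3/4b +918.367ms=9/4b
Σ=3b of 3 (147bpm 3/8) — PASS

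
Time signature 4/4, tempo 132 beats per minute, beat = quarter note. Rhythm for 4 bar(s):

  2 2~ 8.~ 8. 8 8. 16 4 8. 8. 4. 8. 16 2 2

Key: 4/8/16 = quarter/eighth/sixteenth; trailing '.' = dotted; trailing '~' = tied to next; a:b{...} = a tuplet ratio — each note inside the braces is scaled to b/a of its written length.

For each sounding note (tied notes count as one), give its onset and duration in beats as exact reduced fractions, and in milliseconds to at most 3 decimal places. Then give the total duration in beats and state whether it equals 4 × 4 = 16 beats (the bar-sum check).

1) 0.0ms=0b +909.091ms=2b
2) 909.091ms=2b +1590.909ms=7/2b
3) 2500.0ms=11/2b +227.273ms=1/2b
4) 2727.273ms=6b +340.909ms=3/4b
5) 3068.182ms=27/4b +113.636ms=1/4b
6) 3181.818ms=7b +454.545ms=1b
7) 3636.364ms=8b +340.909ms=3/4b
8) 3977.273ms=35/4b +340.909ms=3/4b
9) 4318.182ms=19/2b +681.818ms=3/2b
10) 5000.0ms=11b +340.909ms=3/4b
11) 5340.909ms=47/4b +113.636ms=1/4b
12) 5454.545ms=12b +909.091ms=2b
13) 6363.636ms=14b +909.091ms=2b
Σ=16b of 16 (132bpm 4/4) — PASS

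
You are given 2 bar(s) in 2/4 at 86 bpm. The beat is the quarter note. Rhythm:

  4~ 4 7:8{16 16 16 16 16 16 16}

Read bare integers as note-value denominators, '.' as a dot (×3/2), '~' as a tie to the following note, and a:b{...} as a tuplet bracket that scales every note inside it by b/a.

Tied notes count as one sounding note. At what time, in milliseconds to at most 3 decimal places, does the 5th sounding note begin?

note 5 onset = 20/7b = 1993.355ms

1. 0.0ms @ 0 + 1395.349ms (2)
2. 1395.349ms @ 2 + 199.336ms (2/7)
3. 1594.684ms @ 16/7 + 199.336ms (2/7)
4. 1794.02ms @ 18/7 + 199.336ms (2/7)
5. 1993.355ms @ 20/7 + 199.336ms (2/7)
6. 2192.691ms @ 22/7 + 199.336ms (2/7)
7. 2392.027ms @ 24/7 + 199.336ms (2/7)
8. 2591.362ms @ 26/7 + 199.336ms (2/7)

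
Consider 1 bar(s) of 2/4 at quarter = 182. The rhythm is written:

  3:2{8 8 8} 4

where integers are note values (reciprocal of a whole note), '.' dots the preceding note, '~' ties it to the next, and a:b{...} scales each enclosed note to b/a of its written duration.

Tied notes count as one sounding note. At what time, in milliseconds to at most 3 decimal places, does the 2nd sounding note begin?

note 2 onset = 1/3b = 109.89ms

1. 0.0ms @ 0 + 109.89ms (1/3)
2. 109.89ms @ 1/3 + 109.89ms (1/3)
3. 219.78ms @ 2/3 + 109.89ms (1/3)
4. 329.67ms @ 1 + 329.67ms (1)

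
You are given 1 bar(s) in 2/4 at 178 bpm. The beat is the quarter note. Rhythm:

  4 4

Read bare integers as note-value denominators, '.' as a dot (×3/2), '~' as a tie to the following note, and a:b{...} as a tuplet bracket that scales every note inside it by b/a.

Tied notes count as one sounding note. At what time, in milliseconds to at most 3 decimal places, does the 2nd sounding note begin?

note 2 onset = 1b = 337.079ms

1. 0.0ms @ 0 + 337.079ms (1)
2. 337.079ms @ 1 + 337.079ms (1)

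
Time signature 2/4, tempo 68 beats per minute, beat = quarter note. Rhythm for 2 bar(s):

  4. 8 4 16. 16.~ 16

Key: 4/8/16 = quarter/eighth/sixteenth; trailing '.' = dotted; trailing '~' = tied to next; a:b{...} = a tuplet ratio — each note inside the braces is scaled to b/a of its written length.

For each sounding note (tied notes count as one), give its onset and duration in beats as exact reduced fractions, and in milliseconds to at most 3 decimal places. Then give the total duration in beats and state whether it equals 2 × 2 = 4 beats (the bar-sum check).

1) 0.0ms=0b +1323.529ms=3/2b
2) 1323.529ms=3/2b +441.176ms=1/2b
3) 1764.706ms=2b +882.353ms=1b
4) 2647.059ms=3b +330.882ms=3/8b
5) 2977.941ms=27/8b +551.471ms=5/8b
Σ=4b of 4 (68bpm 2/4) — PASS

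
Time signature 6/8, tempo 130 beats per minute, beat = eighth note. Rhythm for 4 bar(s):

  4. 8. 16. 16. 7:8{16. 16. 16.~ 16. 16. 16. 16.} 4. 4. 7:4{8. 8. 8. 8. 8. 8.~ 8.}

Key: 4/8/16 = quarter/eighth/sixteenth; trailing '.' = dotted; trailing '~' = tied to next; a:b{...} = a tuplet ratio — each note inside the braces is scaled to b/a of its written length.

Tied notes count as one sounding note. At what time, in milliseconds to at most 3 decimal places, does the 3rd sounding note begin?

note 3 onset = 9/2b = 2076.923ms

1. 0.0ms @ 0 + 1384.615ms (3)
2. 1384.615ms @ 3 + 692.308ms (3/2)
3. 2076.923ms @ 9/2 + 346.154ms (3/4)
4. 2423.077ms @ 21/4 + 346.154ms (3/4)
5. 2769.231ms @ 6 + 395.604ms (6/7)
6. 3164.835ms @ 48/7 + 395.604ms (6/7)
7. 3560.44ms @ 54/7 + 791.209ms (12/7)
8. 4351.648ms @ 66/7 + 395.604ms (6/7)
9. 4747.253ms @ 72/7 + 395.604ms (6/7)
10. 5142.857ms @ 78/7 + 395.604ms (6/7)
11. 5538.462ms @ 12 + 1384.615ms (3)
12. 6923.077ms @ 15 + 1384.615ms (3)
13. 8307.692ms @ 18 + 395.604ms (6/7)
14. 8703.297ms @ 132/7 + 395.604ms (6/7)
15. 9098.901ms @ 138/7 + 395.604ms (6/7)
16. 9494.505ms @ 144/7 + 395.604ms (6/7)
17. 9890.11ms @ 150/7 + 395.604ms (6/7)
18. 10285.714ms @ 156/7 + 791.209ms (12/7)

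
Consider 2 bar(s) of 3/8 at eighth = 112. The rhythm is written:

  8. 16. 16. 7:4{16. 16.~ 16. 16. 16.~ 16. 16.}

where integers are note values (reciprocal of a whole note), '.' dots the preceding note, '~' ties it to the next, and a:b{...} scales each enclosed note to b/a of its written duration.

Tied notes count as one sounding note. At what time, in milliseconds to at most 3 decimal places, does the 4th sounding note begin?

note 4 onset = 3b = 1607.143ms

1. 0.0ms @ 0 + 803.571ms (3/2)
2. 803.571ms @ 3/2 + 401.786ms (3/4)
3. 1205.357ms @ 9/4 + 401.786ms (3/4)
4. 1607.143ms @ 3 + 229.592ms (3/7)
5. 1836.735ms @ 24/7 + 459.184ms (6/7)
6. 2295.918ms @ 30/7 + 229.592ms (3/7)
7. 2525.51ms @ 33/7 + 459.184ms (6/7)
8. 2984.694ms @ 39/7 + 229.592ms (3/7)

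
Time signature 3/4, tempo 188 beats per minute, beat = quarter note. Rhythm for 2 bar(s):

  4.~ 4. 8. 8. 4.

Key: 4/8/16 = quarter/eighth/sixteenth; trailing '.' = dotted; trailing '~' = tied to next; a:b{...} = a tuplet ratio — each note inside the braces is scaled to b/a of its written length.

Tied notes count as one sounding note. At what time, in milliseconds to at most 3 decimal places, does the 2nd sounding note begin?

note 2 onset = 3b = 957.447ms

1. 0.0ms @ 0 + 957.447ms (3)
2. 957.447ms @ 3 + 239.362ms (3/4)
3. 1196.809ms @ 15/4 + 239.362ms (3/4)
4. 1436.17ms @ 9/2 + 478.723ms (3/2)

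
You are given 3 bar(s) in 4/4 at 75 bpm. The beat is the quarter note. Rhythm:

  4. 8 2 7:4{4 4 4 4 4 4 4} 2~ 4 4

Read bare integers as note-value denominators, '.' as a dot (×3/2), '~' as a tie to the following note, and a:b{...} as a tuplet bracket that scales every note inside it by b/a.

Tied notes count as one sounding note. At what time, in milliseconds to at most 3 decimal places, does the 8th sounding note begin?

1. 0.0ms @ 0 + 1200.0ms (3/2)
2. 1200.0ms @ 3/2 + 400.0ms (1/2)
3. 1600.0ms @ 2 + 1600.0ms (2)
4. 3200.0ms @ 4 + 457.143ms (4/7)
5. 3657.143ms @ 32/7 + 457.143ms (4/7)
6. 4114.286ms @ 36/7 + 457.143ms (4/7)
7. 4571.429ms @ 40/7 + 457.143ms (4/7)
8. 5028.571ms @ 44/7 + 457.143ms (4/7)
9. 5485.714ms @ 48/7 + 457.143ms (4/7)
10. 5942.857ms @ 52/7 + 457.143ms (4/7)
11. 6400.0ms @ 8 + 2400.0ms (3)
12. 8800.0ms @ 11 + 800.0ms (1)

note 8 onset = 44/7b = 5028.571ms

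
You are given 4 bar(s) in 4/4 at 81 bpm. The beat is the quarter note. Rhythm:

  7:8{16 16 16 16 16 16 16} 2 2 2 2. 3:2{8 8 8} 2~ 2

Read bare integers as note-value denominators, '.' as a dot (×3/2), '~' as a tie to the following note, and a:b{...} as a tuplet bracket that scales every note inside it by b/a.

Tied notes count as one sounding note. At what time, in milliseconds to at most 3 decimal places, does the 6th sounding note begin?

1. 0.0ms @ 0 + 211.64ms (2/7)
2. 211.64ms @ 2/7 + 211.64ms (2/7)
3. 423.28ms @ 4/7 + 211.64ms (2/7)
4. 634.921ms @ 6/7 + 211.64ms (2/7)
5. 846.561ms @ 8/7 + 211.64ms (2/7)
6. 1058.201ms @ 10/7 + 211.64ms (2/7)
7. 1269.841ms @ 12/7 + 211.64ms (2/7)
8. 1481.481ms @ 2 + 1481.481ms (2)
9. 2962.963ms @ 4 + 1481.481ms (2)
10. 4444.444ms @ 6 + 1481.481ms (2)
11. 5925.926ms @ 8 + 2222.222ms (3)
12. 8148.148ms @ 11 + 246.914ms (1/3)
13. 8395.062ms @ 34/3 + 246.914ms (1/3)
14. 8641.975ms @ 35/3 + 246.914ms (1/3)
15. 8888.889ms @ 12 + 2962.963ms (4)

note 6 onset = 10/7b = 1058.201ms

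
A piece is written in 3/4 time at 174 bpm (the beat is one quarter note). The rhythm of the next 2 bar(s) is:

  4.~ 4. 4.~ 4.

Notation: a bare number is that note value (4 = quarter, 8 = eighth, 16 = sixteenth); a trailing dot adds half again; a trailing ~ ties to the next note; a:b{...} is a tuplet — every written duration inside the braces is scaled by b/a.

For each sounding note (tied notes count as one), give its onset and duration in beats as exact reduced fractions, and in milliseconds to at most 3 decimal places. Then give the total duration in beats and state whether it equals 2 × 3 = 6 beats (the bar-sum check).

1) 0.0ms=0b +1034.483ms=3b
2) 1034.483ms=3b +1034.483ms=3b
Σ=6b of 6 (174bpm 3/4) — PASS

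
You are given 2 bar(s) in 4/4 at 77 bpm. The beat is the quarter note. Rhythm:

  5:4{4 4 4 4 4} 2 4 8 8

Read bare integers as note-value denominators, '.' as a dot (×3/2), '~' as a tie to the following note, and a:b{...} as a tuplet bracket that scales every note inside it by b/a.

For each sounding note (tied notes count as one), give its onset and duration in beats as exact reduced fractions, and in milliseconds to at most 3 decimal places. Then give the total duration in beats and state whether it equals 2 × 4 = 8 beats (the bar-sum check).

1) 0.0ms=0b +623.377ms=4/5b
2) 623.377ms=4/5b +623.377ms=4/5b
3) 1246.753ms=8/5b +623.377ms=4/5b
4) 1870.13ms=12/5b +623.377ms=4/5b
5) 2493.506ms=16/5b +623.377ms=4/5b
6) 3116.883ms=4b +1558.442ms=2b
7) 4675.325ms=6b +779.221ms=1b
8) 5454.545ms=7b +389.61ms=1/2b
9) 5844.156ms=15/2b +389.61ms=1/2b
Σ=8b of 8 (77bpm 4/4) — PASS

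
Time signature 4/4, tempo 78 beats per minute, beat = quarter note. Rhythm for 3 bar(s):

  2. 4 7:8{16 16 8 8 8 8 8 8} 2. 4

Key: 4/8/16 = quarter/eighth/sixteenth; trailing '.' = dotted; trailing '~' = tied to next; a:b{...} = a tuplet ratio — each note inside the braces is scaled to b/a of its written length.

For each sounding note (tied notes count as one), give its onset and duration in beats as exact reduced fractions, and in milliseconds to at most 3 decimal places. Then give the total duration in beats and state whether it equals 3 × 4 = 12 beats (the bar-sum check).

1) 0.0ms=0b +2307.692ms=3b
2) 2307.692ms=3b +769.231ms=1b
3) 3076.923ms=4b +219.78ms=2/7b
4) 3296.703ms=30/7b +219.78ms=2/7b
5) 3516.484ms=32/7b +439.56ms=4/7b
6) 3956.044ms=36/7b +439.56ms=4/7b
7) 4395.604ms=40/7b +439.56ms=4/7b
8) 4835.165ms=44/7b +439.56ms=4/7b
9) 5274.725ms=48/7b +439.56ms=4/7b
10) 5714.286ms=52/7b +439.56ms=4/7b
11) 6153.846ms=8b +2307.692ms=3b
12) 8461.538ms=11b +769.231ms=1b
Σ=12b of 12 (78bpm 4/4) — PASS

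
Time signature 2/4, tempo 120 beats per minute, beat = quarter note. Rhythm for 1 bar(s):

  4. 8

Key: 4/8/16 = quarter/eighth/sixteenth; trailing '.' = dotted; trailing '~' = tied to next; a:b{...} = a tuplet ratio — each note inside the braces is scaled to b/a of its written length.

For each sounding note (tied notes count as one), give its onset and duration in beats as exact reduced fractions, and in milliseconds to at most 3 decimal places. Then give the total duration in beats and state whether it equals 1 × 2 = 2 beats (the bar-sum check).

1) 0.0ms=0b +750.0ms=3/2b
2) 750.0ms=3/2b +250.0ms=1/2b
Σ=2b of 2 (120bpm 2/4) — PASS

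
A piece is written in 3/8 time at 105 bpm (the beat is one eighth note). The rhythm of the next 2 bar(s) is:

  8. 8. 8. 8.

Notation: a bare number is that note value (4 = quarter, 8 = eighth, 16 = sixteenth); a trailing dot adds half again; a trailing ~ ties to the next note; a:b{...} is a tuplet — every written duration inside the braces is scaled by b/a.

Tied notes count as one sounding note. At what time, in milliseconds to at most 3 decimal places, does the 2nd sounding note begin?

1. 0.0ms @ 0 + 857.143ms (3/2)
2. 857.143ms @ 3/2 + 857.143ms (3/2)
3. 1714.286ms @ 3 + 857.143ms (3/2)
4. 2571.429ms @ 9/2 + 857.143ms (3/2)

note 2 onset = 3/2b = 857.143ms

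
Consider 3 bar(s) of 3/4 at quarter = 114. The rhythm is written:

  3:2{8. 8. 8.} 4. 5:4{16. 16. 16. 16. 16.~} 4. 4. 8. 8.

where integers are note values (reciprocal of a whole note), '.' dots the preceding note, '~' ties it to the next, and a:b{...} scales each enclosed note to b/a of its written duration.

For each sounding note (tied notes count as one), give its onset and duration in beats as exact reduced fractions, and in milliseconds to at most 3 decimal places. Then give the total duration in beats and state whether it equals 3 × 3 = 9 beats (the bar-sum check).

1) 0.0ms=0b +263.158ms=1/2b
2) 263.158ms=1/2b +263.158ms=1/2b
3) 526.316ms=1b +263.158ms=1/2b
4) 789.474ms=3/2b +789.474ms=3/2b
5) 1578.947ms=3b +157.895ms=3/10b
6) 1736.842ms=33/10b +157.895ms=3/10b
7) 1894.737ms=18/5b +157.895ms=3/10b
8) 2052.632ms=39/10b +157.895ms=3/10b
9) 2210.526ms=21/5b +947.368ms=9/5b
10) 3157.895ms=6b +789.474ms=3/2b
11) 3947.368ms=15/2b +394.737ms=3/4b
12) 4342.105ms=33/4b +394.737ms=3/4b
Σ=9b of 9 (114bpm 3/4) — PASS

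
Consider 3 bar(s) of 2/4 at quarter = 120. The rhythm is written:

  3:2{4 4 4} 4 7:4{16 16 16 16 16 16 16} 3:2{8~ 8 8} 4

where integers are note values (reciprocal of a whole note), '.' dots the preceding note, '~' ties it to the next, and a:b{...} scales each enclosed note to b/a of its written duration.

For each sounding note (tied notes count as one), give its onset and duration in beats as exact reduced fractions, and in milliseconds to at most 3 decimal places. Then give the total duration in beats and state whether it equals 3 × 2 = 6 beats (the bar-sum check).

1) 0.0ms=0b +333.333ms=2/3b
2) 333.333ms=2/3b +333.333ms=2/3b
3) 666.667ms=4/3b +333.333ms=2/3b
4) 1000.0ms=2b +500.0ms=1b
5) 1500.0ms=3b +71.429ms=1/7b
6) 1571.429ms=22/7b +71.429ms=1/7b
7) 1642.857ms=23/7b +71.429ms=1/7b
8) 1714.286ms=24/7b +71.429ms=1/7b
9) 1785.714ms=25/7b +71.429ms=1/7b
10) 1857.143ms=26/7b +71.429ms=1/7b
11) 1928.571ms=27/7b +71.429ms=1/7b
12) 2000.0ms=4b +333.333ms=2/3b
13) 2333.333ms=14/3b +166.667ms=1/3b
14) 2500.0ms=5b +500.0ms=1b
Σ=6b of 6 (120bpm 2/4) — PASS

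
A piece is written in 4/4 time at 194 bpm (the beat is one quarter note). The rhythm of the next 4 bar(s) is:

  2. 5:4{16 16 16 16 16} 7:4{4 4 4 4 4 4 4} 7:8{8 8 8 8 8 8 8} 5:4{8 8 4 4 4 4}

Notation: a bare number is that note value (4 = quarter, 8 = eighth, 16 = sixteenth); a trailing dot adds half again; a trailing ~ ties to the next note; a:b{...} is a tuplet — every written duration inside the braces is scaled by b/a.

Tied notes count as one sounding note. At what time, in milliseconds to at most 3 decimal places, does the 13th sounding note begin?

1. 0.0ms @ 0 + 927.835ms (3)
2. 927.835ms @ 3 + 61.856ms (1/5)
3. 989.691ms @ 16/5 + 61.856ms (1/5)
4. 1051.546ms @ 17/5 + 61.856ms (1/5)
5. 1113.402ms @ 18/5 + 61.856ms (1/5)
6. 1175.258ms @ 19/5 + 61.856ms (1/5)
7. 1237.113ms @ 4 + 176.73ms (4/7)
8. 1413.844ms @ 32/7 + 176.73ms (4/7)
9. 1590.574ms @ 36/7 + 176.73ms (4/7)
10. 1767.305ms @ 40/7 + 176.73ms (4/7)
11. 1944.035ms @ 44/7 + 176.73ms (4/7)
12. 2120.766ms @ 48/7 + 176.73ms (4/7)
13. 2297.496ms @ 52/7 + 176.73ms (4/7)
14. 2474.227ms @ 8 + 176.73ms (4/7)
15. 2650.957ms @ 60/7 + 176.73ms (4/7)
16. 2827.688ms @ 64/7 + 176.73ms (4/7)
17. 3004.418ms @ 68/7 + 176.73ms (4/7)
18. 3181.149ms @ 72/7 + 176.73ms (4/7)
19. 3357.879ms @ 76/7 + 176.73ms (4/7)
20. 3534.61ms @ 80/7 + 176.73ms (4/7)
21. 3711.34ms @ 12 + 123.711ms (2/5)
22. 3835.052ms @ 62/5 + 123.711ms (2/5)
23. 3958.763ms @ 64/5 + 247.423ms (4/5)
24. 4206.186ms @ 68/5 + 247.423ms (4/5)
25. 4453.608ms @ 72/5 + 247.423ms (4/5)
26. 4701.031ms @ 76/5 + 247.423ms (4/5)

note 13 onset = 52/7b = 2297.496ms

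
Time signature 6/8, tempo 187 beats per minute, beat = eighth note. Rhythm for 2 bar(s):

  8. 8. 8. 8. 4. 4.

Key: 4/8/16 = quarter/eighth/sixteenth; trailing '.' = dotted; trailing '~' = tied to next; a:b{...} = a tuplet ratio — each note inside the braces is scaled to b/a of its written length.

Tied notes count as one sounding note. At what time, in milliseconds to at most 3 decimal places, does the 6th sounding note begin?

1. 0.0ms @ 0 + 481.283ms (3/2)
2. 481.283ms @ 3/2 + 481.283ms (3/2)
3. 962.567ms @ 3 + 481.283ms (3/2)
4. 1443.85ms @ 9/2 + 481.283ms (3/2)
5. 1925.134ms @ 6 + 962.567ms (3)
6. 2887.701ms @ 9 + 962.567ms (3)

note 6 onset = 9b = 2887.701ms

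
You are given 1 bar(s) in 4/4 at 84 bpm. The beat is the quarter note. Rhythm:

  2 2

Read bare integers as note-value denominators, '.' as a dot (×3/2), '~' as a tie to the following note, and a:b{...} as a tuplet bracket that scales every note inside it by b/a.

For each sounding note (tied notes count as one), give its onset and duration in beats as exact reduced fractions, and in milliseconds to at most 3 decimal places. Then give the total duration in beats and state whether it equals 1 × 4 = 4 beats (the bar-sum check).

1) 0.0ms=0b +1428.571ms=2b
2) 1428.571ms=2b +1428.571ms=2b
Σ=4b of 4 (84bpm 4/4) — PASS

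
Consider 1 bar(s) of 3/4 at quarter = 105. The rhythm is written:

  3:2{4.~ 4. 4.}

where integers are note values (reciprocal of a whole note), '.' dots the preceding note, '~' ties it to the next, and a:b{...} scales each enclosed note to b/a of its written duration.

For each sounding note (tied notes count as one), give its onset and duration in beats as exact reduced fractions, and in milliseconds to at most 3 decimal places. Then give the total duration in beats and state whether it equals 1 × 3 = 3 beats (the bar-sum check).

1) 0.0ms=0b +1142.857ms=2b
2) 1142.857ms=2b +571.429ms=1b
Σ=3b of 3 (105bpm 3/4) — PASS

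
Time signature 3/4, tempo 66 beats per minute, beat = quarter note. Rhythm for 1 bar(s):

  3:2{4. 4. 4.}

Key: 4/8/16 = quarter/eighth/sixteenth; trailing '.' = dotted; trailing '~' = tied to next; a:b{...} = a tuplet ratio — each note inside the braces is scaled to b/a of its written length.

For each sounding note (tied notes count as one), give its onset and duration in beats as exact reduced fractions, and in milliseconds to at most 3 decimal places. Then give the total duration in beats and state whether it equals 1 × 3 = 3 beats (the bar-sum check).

1) 0.0ms=0b +909.091ms=1b
2) 909.091ms=1b +909.091ms=1b
3) 1818.182ms=2b +909.091ms=1b
Σ=3b of 3 (66bpm 3/4) — PASS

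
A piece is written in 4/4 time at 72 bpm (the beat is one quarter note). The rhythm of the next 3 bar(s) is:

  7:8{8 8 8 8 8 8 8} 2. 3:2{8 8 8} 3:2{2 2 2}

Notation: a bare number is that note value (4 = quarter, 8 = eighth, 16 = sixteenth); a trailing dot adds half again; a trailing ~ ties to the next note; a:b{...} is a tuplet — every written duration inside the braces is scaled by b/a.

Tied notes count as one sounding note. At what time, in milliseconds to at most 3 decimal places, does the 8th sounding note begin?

1. 0.0ms @ 0 + 476.19ms (4/7)
2. 476.19ms @ 4/7 + 476.19ms (4/7)
3. 952.381ms @ 8/7 + 476.19ms (4/7)
4. 1428.571ms @ 12/7 + 476.19ms (4/7)
5. 1904.762ms @ 16/7 + 476.19ms (4/7)
6. 2380.952ms @ 20/7 + 476.19ms (4/7)
7. 2857.143ms @ 24/7 + 476.19ms (4/7)
8. 3333.333ms @ 4 + 2500.0ms (3)
9. 5833.333ms @ 7 + 277.778ms (1/3)
10. 6111.111ms @ 22/3 + 277.778ms (1/3)
11. 6388.889ms @ 23/3 + 277.778ms (1/3)
12. 6666.667ms @ 8 + 1111.111ms (4/3)
13. 7777.778ms @ 28/3 + 1111.111ms (4/3)
14. 8888.889ms @ 32/3 + 1111.111ms (4/3)

note 8 onset = 4b = 3333.333ms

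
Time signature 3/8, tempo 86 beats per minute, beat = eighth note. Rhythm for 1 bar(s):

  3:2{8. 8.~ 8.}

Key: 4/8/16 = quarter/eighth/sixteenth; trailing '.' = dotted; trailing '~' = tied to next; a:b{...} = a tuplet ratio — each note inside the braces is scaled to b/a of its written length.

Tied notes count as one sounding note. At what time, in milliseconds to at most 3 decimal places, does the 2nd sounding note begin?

1. 0.0ms @ 0 + 697.674ms (1)
2. 697.674ms @ 1 + 1395.349ms (2)

note 2 onset = 1b = 697.674ms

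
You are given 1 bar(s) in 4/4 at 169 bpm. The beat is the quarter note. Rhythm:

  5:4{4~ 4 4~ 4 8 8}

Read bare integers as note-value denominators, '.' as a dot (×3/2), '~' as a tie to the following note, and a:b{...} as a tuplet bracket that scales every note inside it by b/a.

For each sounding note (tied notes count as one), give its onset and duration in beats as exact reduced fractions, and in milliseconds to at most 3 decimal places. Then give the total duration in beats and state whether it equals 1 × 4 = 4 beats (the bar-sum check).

1) 0.0ms=0b +568.047ms=8/5b
2) 568.047ms=8/5b +568.047ms=8/5b
3) 1136.095ms=16/5b +142.012ms=2/5b
4) 1278.107ms=18/5b +142.012ms=2/5b
Σ=4b of 4 (169bpm 4/4) — PASS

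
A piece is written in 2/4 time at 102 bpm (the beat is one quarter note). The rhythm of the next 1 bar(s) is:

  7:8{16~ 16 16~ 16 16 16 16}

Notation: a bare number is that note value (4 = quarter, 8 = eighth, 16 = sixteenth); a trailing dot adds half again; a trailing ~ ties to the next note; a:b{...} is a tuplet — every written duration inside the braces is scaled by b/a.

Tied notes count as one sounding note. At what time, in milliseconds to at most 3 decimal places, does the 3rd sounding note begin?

1. 0.0ms @ 0 + 336.134ms (4/7)
2. 336.134ms @ 4/7 + 336.134ms (4/7)
3. 672.269ms @ 8/7 + 168.067ms (2/7)
4. 840.336ms @ 10/7 + 168.067ms (2/7)
5. 1008.403ms @ 12/7 + 168.067ms (2/7)

note 3 onset = 8/7b = 672.269ms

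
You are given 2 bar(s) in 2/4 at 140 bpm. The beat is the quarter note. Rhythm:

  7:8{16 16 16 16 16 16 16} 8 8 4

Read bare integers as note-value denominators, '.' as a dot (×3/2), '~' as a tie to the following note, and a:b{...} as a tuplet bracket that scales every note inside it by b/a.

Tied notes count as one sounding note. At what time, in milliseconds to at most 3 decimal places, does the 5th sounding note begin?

note 5 onset = 8/7b = 489.796ms

1. 0.0ms @ 0 + 122.449ms (2/7)
2. 122.449ms @ 2/7 + 122.449ms (2/7)
3. 244.898ms @ 4/7 + 122.449ms (2/7)
4. 367.347ms @ 6/7 + 122.449ms (2/7)
5. 489.796ms @ 8/7 + 122.449ms (2/7)
6. 612.245ms @ 10/7 + 122.449ms (2/7)
7. 734.694ms @ 12/7 + 122.449ms (2/7)
8. 857.143ms @ 2 + 214.286ms (1/2)
9. 1071.429ms @ 5/2 + 214.286ms (1/2)
10. 1285.714ms @ 3 + 428.571ms (1)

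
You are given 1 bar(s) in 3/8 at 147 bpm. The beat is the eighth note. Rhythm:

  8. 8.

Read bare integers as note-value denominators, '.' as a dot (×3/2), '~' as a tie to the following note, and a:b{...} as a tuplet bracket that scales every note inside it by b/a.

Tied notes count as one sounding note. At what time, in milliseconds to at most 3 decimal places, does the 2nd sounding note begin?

1. 0.0ms @ 0 + 612.245ms (3/2)
2. 612.245ms @ 3/2 + 612.245ms (3/2)

note 2 onset = 3/2b = 612.245ms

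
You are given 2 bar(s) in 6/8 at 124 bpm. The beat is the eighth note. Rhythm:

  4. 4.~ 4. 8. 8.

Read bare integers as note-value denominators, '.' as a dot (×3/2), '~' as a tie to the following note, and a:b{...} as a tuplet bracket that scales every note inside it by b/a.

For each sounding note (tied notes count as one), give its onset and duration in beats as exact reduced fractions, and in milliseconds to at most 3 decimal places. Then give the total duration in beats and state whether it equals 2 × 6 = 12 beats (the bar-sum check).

1) 0.0ms=0b +1451.613ms=3b
2) 1451.613ms=3b +2903.226ms=6b
3) 4354.839ms=9b +725.806ms=3/2b
4) 5080.645ms=21/2b +725.806ms=3/2b
Σ=12b of 12 (124bpm 6/8) — PASS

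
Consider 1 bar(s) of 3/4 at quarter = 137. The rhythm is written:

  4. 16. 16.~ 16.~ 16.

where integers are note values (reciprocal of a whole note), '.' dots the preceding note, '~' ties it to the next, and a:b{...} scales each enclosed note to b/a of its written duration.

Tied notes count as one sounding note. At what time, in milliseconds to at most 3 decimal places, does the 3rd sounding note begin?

1. 0.0ms @ 0 + 656.934ms (3/2)
2. 656.934ms @ 3/2 + 164.234ms (3/8)
3. 821.168ms @ 15/8 + 492.701ms (9/8)

note 3 onset = 15/8b = 821.168ms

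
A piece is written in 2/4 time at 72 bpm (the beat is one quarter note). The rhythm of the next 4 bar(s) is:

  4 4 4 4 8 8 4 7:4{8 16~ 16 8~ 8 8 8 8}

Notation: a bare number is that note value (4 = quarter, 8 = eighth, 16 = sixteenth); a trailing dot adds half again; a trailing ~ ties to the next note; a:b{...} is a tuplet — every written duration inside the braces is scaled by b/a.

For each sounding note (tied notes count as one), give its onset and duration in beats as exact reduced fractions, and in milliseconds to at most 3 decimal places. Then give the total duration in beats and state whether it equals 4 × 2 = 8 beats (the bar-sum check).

1) 0.0ms=0b +833.333ms=1b
2) 833.333ms=1b +833.333ms=1b
3) 1666.667ms=2b +833.333ms=1b
4) 2500.0ms=3b +833.333ms=1b
5) 3333.333ms=4b +416.667ms=1/2b
6) 3750.0ms=9/2b +416.667ms=1/2b
7) 4166.667ms=5b +833.333ms=1b
8) 5000.0ms=6b +238.095ms=2/7b
9) 5238.095ms=44/7b +238.095ms=2/7b
10) 5476.19ms=46/7b +476.19ms=4/7b
11) 5952.381ms=50/7b +238.095ms=2/7b
12) 6190.476ms=52/7b +238.095ms=2/7b
13) 6428.571ms=54/7b +238.095ms=2/7b
Σ=8b of 8 (72bpm 2/4) — PASS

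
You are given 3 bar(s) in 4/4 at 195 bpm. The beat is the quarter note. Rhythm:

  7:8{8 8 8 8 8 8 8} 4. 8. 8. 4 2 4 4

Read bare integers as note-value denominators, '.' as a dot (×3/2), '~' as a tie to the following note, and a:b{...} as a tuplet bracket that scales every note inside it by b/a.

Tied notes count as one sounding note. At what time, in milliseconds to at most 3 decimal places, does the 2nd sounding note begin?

1. 0.0ms @ 0 + 175.824ms (4/7)
2. 175.824ms @ 4/7 + 175.824ms (4/7)
3. 351.648ms @ 8/7 + 175.824ms (4/7)
4. 527.473ms @ 12/7 + 175.824ms (4/7)
5. 703.297ms @ 16/7 + 175.824ms (4/7)
6. 879.121ms @ 20/7 + 175.824ms (4/7)
7. 1054.945ms @ 24/7 + 175.824ms (4/7)
8. 1230.769ms @ 4 + 461.538ms (3/2)
9. 1692.308ms @ 11/2 + 230.769ms (3/4)
10. 1923.077ms @ 25/4 + 230.769ms (3/4)
11. 2153.846ms @ 7 + 307.692ms (1)
12. 2461.538ms @ 8 + 615.385ms (2)
13. 3076.923ms @ 10 + 307.692ms (1)
14. 3384.615ms @ 11 + 307.692ms (1)

note 2 onset = 4/7b = 175.824ms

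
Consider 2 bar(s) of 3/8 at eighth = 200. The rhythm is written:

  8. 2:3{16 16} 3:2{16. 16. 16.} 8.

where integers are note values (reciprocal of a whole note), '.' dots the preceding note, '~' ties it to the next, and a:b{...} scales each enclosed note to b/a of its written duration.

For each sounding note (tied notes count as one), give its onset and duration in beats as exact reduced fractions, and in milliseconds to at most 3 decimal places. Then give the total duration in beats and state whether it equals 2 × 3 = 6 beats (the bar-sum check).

1) 0.0ms=0b +450.0ms=3/2b
2) 450.0ms=3/2b +225.0ms=3/4b
3) 675.0ms=9/4b +225.0ms=3/4b
4) 900.0ms=3b +150.0ms=1/2b
5) 1050.0ms=7/2b +150.0ms=1/2b
6) 1200.0ms=4b +150.0ms=1/2b
7) 1350.0ms=9/2b +450.0ms=3/2b
Σ=6b of 6 (200bpm 3/8) — PASS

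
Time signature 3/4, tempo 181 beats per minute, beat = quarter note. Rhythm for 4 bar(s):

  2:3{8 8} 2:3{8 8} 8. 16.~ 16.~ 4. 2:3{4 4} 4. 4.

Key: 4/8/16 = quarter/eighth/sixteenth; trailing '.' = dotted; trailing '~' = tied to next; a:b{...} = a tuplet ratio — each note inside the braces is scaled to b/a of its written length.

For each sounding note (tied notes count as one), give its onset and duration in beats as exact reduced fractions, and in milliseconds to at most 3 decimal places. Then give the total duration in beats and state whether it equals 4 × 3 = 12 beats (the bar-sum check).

1) 0.0ms=0b +248.619ms=3/4b
2) 248.619ms=3/4b +248.619ms=3/4b
3) 497.238ms=3/2b +248.619ms=3/4b
4) 745.856ms=9/4b +248.619ms=3/4b
5) 994.475ms=3b +248.619ms=3/4b
6) 1243.094ms=15/4b +745.856ms=9/4b
7) 1988.95ms=6b +497.238ms=3/2b
8) 2486.188ms=15/2b +497.238ms=3/2b
9) 2983.425ms=9b +497.238ms=3/2b
10) 3480.663ms=21/2b +497.238ms=3/2b
Σ=12b of 12 (181bpm 3/4) — PASS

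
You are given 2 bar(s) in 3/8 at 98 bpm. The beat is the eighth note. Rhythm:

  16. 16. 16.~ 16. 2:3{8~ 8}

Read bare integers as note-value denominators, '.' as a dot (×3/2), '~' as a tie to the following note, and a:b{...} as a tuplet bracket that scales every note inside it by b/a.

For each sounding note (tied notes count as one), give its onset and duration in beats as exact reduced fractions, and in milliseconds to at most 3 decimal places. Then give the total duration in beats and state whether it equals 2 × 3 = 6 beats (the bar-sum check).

1) 0.0ms=0b +459.184ms=3/4b
2) 459.184ms=3/4b +459.184ms=3/4b
3) 918.367ms=3/2b +918.367ms=3/2b
4) 1836.735ms=3b +1836.735ms=3b
Σ=6b of 6 (98bpm 3/8) — PASS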